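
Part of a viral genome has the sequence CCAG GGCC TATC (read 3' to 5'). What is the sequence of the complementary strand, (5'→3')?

The strand is given 3'→5', so its complement runs 5'→3' in the same left-to-right order: pair each base A↔T, G↔C.

5'-GGTCCCGGATAG-3'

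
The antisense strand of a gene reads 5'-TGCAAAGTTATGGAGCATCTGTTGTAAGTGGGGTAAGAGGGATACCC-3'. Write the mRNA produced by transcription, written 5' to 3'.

5'-GGGUAUCCCUCUUACCCCACUUACAACAGAUGCUCCAUAACUUUGCA-3'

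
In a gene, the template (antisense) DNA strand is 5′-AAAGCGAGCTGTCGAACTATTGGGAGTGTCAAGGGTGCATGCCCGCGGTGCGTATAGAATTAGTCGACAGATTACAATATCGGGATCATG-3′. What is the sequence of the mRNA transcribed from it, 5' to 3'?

The mRNA has the sequence of the coding strand (reverse complement of the template) with T→U. Reverse complement of AAAGCGAGCTGTCGAACTATTGGGAGTGTCAAGGGTGCATGCCCGCGGTGCGTATAGAATTAGTCGACAGATTACAATATCGGGATCATG is CATGATCCCGATATTGTAATCTGTCGACTAATTCTATACGCACCGCGGGCATGCACCCTTGACACTCCCAATAGTTCGACAGCTCGCTTT; then T→U.

5'-CAUGAUCCCGAUAUUGUAAUCUGUCGACUAAUUCUAUACGCACCGCGGGCAUGCACCCUUGACACUCCCAAUAGUUCGACAGCUCGCUUU-3'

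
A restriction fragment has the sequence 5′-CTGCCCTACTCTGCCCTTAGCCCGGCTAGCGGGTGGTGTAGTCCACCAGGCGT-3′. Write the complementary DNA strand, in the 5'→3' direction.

Pairing A↔T and G↔C gives GACGGGATGAGACGGGAATCGGGCCGATCGCCCACCACATCAGGTGGTCCGCA, running 3'→5'. Reverse for the 5'→3' convention.

5'-ACGCCTGGTGGACTACACCACCCGCTAGCCGGGCTAAGGGCAGAGTAGGGCAG-3'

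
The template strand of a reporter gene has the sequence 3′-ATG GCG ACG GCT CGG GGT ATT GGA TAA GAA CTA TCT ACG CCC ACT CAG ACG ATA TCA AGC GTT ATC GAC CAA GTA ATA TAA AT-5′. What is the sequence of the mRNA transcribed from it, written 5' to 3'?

Reading the template 3'→5' as shown, RNA polymerase pairs each base (A→U, T→A, G↔C) to build mRNA 5'→3' directly.

5'-UACCGCUGCCGAGCCCCAUAACCUAUUCUUGAUAGAUGCGGGUGAGUCUGCUAUAGUUCGCAAUAGCUGGUUCAUUAUAUUUA-3'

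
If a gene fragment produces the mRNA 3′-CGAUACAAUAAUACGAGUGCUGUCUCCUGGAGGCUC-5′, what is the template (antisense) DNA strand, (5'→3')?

5'-GCTATGTTATTATGCTCACGACAGAGGACCTCCGAG-3'

Written 5'→3' the mRNA is CUCGGAGGUCCUCUGUCGUGAGCAUAAUAACAUAGC, so the coding DNA strand is CTCGGAGGTCCTCTGTCGTGAGCATAATAACATAGC. The template is its reverse complement.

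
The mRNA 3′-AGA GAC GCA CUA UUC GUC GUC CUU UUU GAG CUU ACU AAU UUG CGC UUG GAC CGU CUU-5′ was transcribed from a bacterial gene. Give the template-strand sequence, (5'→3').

Written 5'→3' the mRNA is UUCUGCCAGGUUCGCGUUUAAUCAUUCGAGUUUUUCCUGCUGCUUAUCACGCAGAGA, so the coding DNA strand is TTCTGCCAGGTTCGCGTTTAATCATTCGAGTTTTTCCTGCTGCTTATCACGCAGAGA. The template is its reverse complement.

5'-TCTCTGCGTGATAAGCAGCAGGAAAAACTCGAATGATTAAACGCGAACCTGGCAGAA-3'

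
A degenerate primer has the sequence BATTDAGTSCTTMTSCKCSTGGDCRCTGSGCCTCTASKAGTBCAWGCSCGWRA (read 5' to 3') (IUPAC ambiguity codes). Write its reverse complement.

Standard pairs A↔T, G↔C; ambiguity codes pair R↔Y, M↔K, W↔W, S↔S, B↔V, D↔H. Complement (VTAAHTCASGAAKASGMGSACCHGYGACSCGGAGATSMTCAVGTWCGSGCWYT), then reverse for 5'→3'.

5'-TYWCGSGCWTGVACTMSTAGAGGCSCAGYGHCCASGMGSAKAAGSACTHAATV-3'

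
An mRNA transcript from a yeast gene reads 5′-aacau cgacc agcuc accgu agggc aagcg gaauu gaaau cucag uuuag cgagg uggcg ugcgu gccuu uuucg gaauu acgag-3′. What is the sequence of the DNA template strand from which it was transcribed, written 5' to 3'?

5′-CTCGTAATTCCGAAAAAGGCACGCACGCCACCTCGCTAAACTGAGATTTCAATTCCGCTTGCCCTACGGTGAGCTGGTCGATGTT-3′

Replace U with T to get the coding DNA strand: AACATCGACCAGCTCACCGTAGGGCAAGCGGAATTGAAATCTCAGTTTAGCGAGGTGGCGTGCGTGCCTTTTTCGGAATTACGAG. The template strand is its reverse complement (complement TTGTAGCTGGTCGAGTGGCATCCCGTTCGCCTTAACTTTAGAGTCAAATCGCTCCACCGCACGCACGGAAAAAGCCTTAATGCTC, then reverse).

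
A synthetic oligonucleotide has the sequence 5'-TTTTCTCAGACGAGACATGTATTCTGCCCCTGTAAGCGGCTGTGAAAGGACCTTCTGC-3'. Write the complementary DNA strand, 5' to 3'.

Pairing A↔T and G↔C gives AAAAGAGTCTGCTCTGTACATAAGACGGGGACATTCGCCGACACTTTCCTGGAAGACG, running 3'→5'. Reverse for the 5'→3' convention.

5'-GCAGAAGGTCCTTTCACAGCCGCTTACAGGGGCAGAATACATGTCTCGTCTGAGAAAA-3'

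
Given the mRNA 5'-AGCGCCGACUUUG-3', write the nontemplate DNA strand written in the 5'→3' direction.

5′-AGCGCCGACTTTG-3′

The coding DNA strand has the same 5'→3' sequence as the mRNA with U replaced by T.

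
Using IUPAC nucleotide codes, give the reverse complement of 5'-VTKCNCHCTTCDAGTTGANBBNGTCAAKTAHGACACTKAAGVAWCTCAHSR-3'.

Standard pairs A↔T, G↔C; ambiguity codes pair R↔Y, K↔M, W↔W, S↔S, B↔V, D↔H, N↔N. Complement (BAMGNGDGAAGHTCAACTNVVNCAGTTMATDCTGTGAMTTCBTWGAGTDSY), then reverse for 5'→3'.

5'-YSDTGAGWTBCTTMAGTGTCDTAMTTGACNVVNTCAACTHGAAGDGNGMAB-3'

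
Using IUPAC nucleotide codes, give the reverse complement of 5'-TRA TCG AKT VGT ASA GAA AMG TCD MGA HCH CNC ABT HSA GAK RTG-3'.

Standard pairs A↔T, G↔C; ambiguity codes pair R↔Y, M↔K, S↔S, B↔V, D↔H, N↔N. Complement (AYTAGCTMABCATSTCTTTKCAGHKCTDGDGNGTVADSTCTMYAC), then reverse for 5'→3'.

5'-CAYMTCTSDAVTGNGDGDTCKHGACKTTTCTSTACBAMTCGATYA-3'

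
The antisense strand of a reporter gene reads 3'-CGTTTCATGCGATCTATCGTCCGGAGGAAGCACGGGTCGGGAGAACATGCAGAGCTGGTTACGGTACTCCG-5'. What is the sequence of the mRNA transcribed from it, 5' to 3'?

5'-GCAAAGUACGCUAGAUAGCAGGCCUCCUUCGUGCCCAGCCCUCUUGUACGUCUCGACCAAUGCCAUGAGGC-3'

Reading the template 3'→5' as shown, RNA polymerase pairs each base (A→U, T→A, G↔C) to build mRNA 5'→3' directly.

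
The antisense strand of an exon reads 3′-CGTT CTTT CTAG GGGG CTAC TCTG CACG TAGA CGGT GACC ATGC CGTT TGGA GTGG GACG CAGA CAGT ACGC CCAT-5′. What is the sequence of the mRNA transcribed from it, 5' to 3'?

Reading the template 3'→5' as shown, RNA polymerase pairs each base (A→U, T→A, G↔C) to build mRNA 5'→3' directly.

5′-GCAAGAAAGAUCCCCCGAUGAGACGUGCAUCUGCCACUGGUACGGCAAACCUCACCCUGCGUCUGUCAUGCGGGUA-3′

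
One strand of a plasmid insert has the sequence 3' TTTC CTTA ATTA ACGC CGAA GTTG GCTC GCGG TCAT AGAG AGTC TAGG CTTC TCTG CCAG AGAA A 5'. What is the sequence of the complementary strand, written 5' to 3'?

The strand is given 3'→5', so its complement runs 5'→3' in the same left-to-right order: pair each base A↔T, G↔C.

5'-AAAGGAATTAATTGCGGCTTCAACCGAGCGCCAGTATCTCTCAGATCCGAAGAGACGGTCTCTTT-3'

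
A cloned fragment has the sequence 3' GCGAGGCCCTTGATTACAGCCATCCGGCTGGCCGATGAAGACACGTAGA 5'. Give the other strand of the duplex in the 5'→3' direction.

The strand is given 3'→5', so its complement runs 5'→3' in the same left-to-right order: pair each base A↔T, G↔C.

5'-CGCTCCGGGAACTAATGTCGGTAGGCCGACCGGCTACTTCTGTGCATCT-3'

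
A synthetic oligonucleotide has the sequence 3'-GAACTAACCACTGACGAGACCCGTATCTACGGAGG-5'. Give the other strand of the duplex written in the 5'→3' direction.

The strand is given 3'→5', so its complement runs 5'→3' in the same left-to-right order: pair each base A↔T, G↔C.

5'-CTTGATTGGTGACTGCTCTGGGCATAGATGCCTCC-3'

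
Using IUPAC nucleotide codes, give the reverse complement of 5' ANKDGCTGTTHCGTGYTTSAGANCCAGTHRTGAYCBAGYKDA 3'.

5′-THMRCTVGRTCAYDACTGGNTCTSAARCACGDAACAGCHMNT-3′

Standard pairs A↔T, G↔C; ambiguity codes pair R↔Y, K↔M, S↔S, B↔V, D↔H, N↔N. Complement (TNMHCGACAADGCACRAASTCTNGGTCADYACTRGVTCRMHT), then reverse for 5'→3'.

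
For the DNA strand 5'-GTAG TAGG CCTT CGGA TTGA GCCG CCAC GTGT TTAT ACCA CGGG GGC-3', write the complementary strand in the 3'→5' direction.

Base-pairing A↔T, G↔C gives the complement. The complementary strand is antiparallel, so paired with a 5'→3' strand it runs 3'→5'.

3'-CATCATCCGGAAGCCTAACTCGGCGGTGCACAAATATGGTGCCCCCG-5'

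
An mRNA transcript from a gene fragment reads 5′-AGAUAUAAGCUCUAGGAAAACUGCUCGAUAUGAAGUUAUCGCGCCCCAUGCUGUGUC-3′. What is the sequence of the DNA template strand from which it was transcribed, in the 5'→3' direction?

5′-GACACAGCATGGGGCGCGATAACTTCATATCGAGCAGTTTTCCTAGAGCTTATATCT-3′

Replace U with T to get the coding DNA strand: AGATATAAGCTCTAGGAAAACTGCTCGATATGAAGTTATCGCGCCCCATGCTGTGTC. The template strand is its reverse complement (complement TCTATATTCGAGATCCTTTTGACGAGCTATACTTCAATAGCGCGGGGTACGACACAG, then reverse).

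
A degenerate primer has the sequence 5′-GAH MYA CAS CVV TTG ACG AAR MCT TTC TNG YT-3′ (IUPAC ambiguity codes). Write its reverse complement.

5'-ARCNAGAAAGKYTTCGTCAABBGSTGTRKDTC-3'

Standard pairs A↔T, G↔C; ambiguity codes pair R↔Y, M↔K, S↔S, H↔D, V↔B, N↔N. Complement (CTDKRTGTSGBBAACTGCTTYKGAAAGANCRA), then reverse for 5'→3'.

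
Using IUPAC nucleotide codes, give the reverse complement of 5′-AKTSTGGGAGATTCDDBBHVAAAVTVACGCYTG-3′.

5'-CARGCGTBABTTTBDVVHHGAATCTCCCASAMT-3'

Standard pairs A↔T, G↔C; ambiguity codes pair Y↔R, K↔M, S↔S, B↔V, D↔H. Complement (TMASACCCTCTAAGHHVVDBTTTBABTGCGRAC), then reverse for 5'→3'.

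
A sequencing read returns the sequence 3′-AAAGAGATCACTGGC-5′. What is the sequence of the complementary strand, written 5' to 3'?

The strand is given 3'→5', so its complement runs 5'→3' in the same left-to-right order: pair each base A↔T, G↔C.

5'-TTTCTCTAGTGACCG-3'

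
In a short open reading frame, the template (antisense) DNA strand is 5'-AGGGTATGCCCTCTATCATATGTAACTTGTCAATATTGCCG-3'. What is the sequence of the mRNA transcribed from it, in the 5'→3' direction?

RNA polymerase reads the template 3'→5' and synthesizes mRNA 5'→3' by base-pairing (A→U, T→A, G↔C). The complement of the template is TCCCATACGGGAGATAGTATACATTGAACAGTTATAACGGC; antiparallel, so 5'→3' the coding strand is CGGCAATATTGACAAGTTACATATGATAGAGGGCATACCCT. Replace T with U for the mRNA.

5'-CGGCAAUAUUGACAAGUUACAUAUGAUAGAGGGCAUACCCU-3'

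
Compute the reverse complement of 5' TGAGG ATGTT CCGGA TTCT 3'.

Reading the sequence 3'→5' and pairing each base (A↔T, G↔C) gives the reverse complement directly.

5′-AGAATCCGGAACATCCTCA-3′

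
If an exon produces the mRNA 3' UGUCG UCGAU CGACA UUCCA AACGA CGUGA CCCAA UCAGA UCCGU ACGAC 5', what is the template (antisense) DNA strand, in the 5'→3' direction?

Written 5'→3' the mRNA is CAGCAUGCCUAGACUAACCCAGUGCAGCAAACCUUACAGCUAGCUGCUGU, so the coding DNA strand is CAGCATGCCTAGACTAACCCAGTGCAGCAAACCTTACAGCTAGCTGCTGT. The template is its reverse complement.

5'-ACAGCAGCTAGCTGTAAGGTTTGCTGCACTGGGTTAGTCTAGGCATGCTG-3'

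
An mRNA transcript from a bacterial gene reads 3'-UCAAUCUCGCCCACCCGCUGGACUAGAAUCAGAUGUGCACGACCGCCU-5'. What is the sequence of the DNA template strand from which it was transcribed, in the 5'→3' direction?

Written 5'→3' the mRNA is UCCGCCAGCACGUGUAGACUAAGAUCAGGUCGCCCACCCGCUCUAACU, so the coding DNA strand is TCCGCCAGCACGTGTAGACTAAGATCAGGTCGCCCACCCGCTCTAACT. The template is its reverse complement.

5'-AGTTAGAGCGGGTGGGCGACCTGATCTTAGTCTACACGTGCTGGCGGA-3'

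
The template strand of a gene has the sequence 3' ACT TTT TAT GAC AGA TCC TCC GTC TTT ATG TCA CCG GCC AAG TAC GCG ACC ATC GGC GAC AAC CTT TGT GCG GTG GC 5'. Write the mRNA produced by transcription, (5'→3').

Reading the template 3'→5' as shown, RNA polymerase pairs each base (A→U, T→A, G↔C) to build mRNA 5'→3' directly.

5′-UGAAAAAUACUGUCUAGGAGGCAGAAAUACAGUGGCCGGUUCAUGCGCUGGUAGCCGCUGUUGGAAACACGCCACCG-3′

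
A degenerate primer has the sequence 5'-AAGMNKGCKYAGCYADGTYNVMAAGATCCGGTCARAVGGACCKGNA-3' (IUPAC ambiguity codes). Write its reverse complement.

5′-TNCMGGTCCBTYTGACCGGATCTTKBNRACHTRGCTRMGCMNKCTT-3′

Standard pairs A↔T, G↔C; ambiguity codes pair R↔Y, M↔K, D↔H, V↔B, N↔N. Complement (TTCKNMCGMRTCGRTHCARNBKTTCTAGGCCAGTYTBCCTGGMCNT), then reverse for 5'→3'.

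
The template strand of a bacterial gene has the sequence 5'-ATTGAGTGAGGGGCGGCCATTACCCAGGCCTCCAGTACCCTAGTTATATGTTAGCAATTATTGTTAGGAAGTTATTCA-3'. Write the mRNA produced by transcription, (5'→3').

RNA polymerase reads the template 3'→5' and synthesizes mRNA 5'→3' by base-pairing (A→U, T→A, G↔C). The complement of the template is TAACTCACTCCCCGCCGGTAATGGGTCCGGAGGTCATGGGATCAATATACAATCGTTAATAACAATCCTTCAATAAGT; antiparallel, so 5'→3' the coding strand is TGAATAACTTCCTAACAATAATTGCTAACATATAACTAGGGTACTGGAGGCCTGGGTAATGGCCGCCCCTCACTCAAT. Replace T with U for the mRNA.

5'-UGAAUAACUUCCUAACAAUAAUUGCUAACAUAUAACUAGGGUACUGGAGGCCUGGGUAAUGGCCGCCCCUCACUCAAU-3'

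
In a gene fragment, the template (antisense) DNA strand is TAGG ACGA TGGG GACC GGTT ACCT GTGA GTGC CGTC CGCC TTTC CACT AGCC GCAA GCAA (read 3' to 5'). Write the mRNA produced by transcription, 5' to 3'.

Reading the template 3'→5' as shown, RNA polymerase pairs each base (A→U, T→A, G↔C) to build mRNA 5'→3' directly.

5'-AUCCUGCUACCCCUGGCCAAUGGACACUCACGGCAGGCGGAAAGGUGAUCGGCGUUCGUU-3'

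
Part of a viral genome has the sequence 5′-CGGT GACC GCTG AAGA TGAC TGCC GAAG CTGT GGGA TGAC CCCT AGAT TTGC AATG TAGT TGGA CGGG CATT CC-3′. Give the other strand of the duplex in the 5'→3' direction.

5'-GGAATGCCCGTCCAACTACATTGCAAATCTAGGGGTCATCCCACAGCTTCGGCAGTCATCTTCAGCGGTCACCG-3'

The complement of CGGTGACCGCTGAAGATGACTGCCGAAGCTGTGGGATGACCCCTAGATTTGCAATGTAGTTGGACGGGCATTCC is GCCACTGGCGACTTCTACTGACGGCTTCGACACCCTACTGGGGATCTAAACGTTACATCAACCTGCCCGTAAGG (A↔T, G↔C). DNA strands are antiparallel, so the complementary strand runs 3'→5'; reversing gives the 5'→3' form.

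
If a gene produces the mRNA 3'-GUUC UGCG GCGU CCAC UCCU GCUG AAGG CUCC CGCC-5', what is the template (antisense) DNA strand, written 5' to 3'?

Written 5'→3' the mRNA is CCGCCCUCGGAAGUCGUCCUCACCUGCGGCGUCUUG, so the coding DNA strand is CCGCCCTCGGAAGTCGTCCTCACCTGCGGCGTCTTG. The template is its reverse complement.

5'-CAAGACGCCGCAGGTGAGGACGACTTCCGAGGGCGG-3'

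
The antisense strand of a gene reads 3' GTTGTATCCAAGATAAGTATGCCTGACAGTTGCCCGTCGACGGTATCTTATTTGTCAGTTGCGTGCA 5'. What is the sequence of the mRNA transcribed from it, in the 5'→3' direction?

Reading the template 3'→5' as shown, RNA polymerase pairs each base (A→U, T→A, G↔C) to build mRNA 5'→3' directly.

5′-CAACAUAGGUUCUAUUCAUACGGACUGUCAACGGGCAGCUGCCAUAGAAUAAACAGUCAACGCACGU-3′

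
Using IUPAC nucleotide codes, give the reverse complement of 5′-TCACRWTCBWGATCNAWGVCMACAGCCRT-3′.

Standard pairs A↔T, G↔C; ambiguity codes pair R↔Y, M↔K, W↔W, B↔V, N↔N. Complement (AGTGYWAGVWCTAGNTWCBGKTGTCGGYA), then reverse for 5'→3'.

5'-AYGGCTGTKGBCWTNGATCWVGAWYGTGA-3'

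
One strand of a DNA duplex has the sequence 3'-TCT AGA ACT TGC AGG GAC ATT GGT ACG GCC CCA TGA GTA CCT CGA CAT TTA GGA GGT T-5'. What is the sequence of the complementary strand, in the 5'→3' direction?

The strand is given 3'→5', so its complement runs 5'→3' in the same left-to-right order: pair each base A↔T, G↔C.

5'-AGATCTTGAACGTCCCTGTAACCATGCCGGGGTACTCATGGAGCTGTAAATCCTCCAA-3'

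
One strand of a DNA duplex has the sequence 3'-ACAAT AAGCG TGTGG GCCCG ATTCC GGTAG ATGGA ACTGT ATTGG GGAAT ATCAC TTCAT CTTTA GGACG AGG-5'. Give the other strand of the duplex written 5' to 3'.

The strand is given 3'→5', so its complement runs 5'→3' in the same left-to-right order: pair each base A↔T, G↔C.

5'-TGTTATTCGCACACCCGGGCTAAGGCCATCTACCTTGACATAACCCCTTATAGTGAAGTAGAAATCCTGCTCC-3'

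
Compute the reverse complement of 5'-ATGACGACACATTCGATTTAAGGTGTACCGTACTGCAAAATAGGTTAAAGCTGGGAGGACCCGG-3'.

Complement each base (A↔T, G↔C): TACTGCTGTGTAAGCTAAATTCCACATGGCATGACGTTTTATCCAATTTCGACCCTCCTGGGCC. Then reverse.

5'-CCGGGTCCTCCCAGCTTTAACCTATTTTGCAGTACGGTACACCTTAAATCGAATGTGTCGTCAT-3'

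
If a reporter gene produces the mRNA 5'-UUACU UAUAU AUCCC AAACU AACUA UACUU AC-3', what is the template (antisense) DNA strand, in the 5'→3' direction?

5'-GTAAGTATAGTTAGTTTGGGATATATAAGTAA-3'

Replace U with T to get the coding DNA strand: TTACTTATATATCCCAAACTAACTATACTTAC. The template strand is its reverse complement (complement AATGAATATATAGGGTTTGATTGATATGAATG, then reverse).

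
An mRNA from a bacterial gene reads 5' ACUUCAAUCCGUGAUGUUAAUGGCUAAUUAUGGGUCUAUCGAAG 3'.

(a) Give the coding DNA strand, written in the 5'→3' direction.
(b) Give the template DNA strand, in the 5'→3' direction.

(a) 5'-ACTTCAATCCGTGATGTTAATGGCTAATTATGGGTCTATCGAAG-3'
(b) 5'-CTTCGATAGACCCATAATTAGCCATTAACATCACGGATTGAAGT-3'

(a) The coding strand matches the mRNA with U→T.
(b) The template strand is the reverse complement of the coding strand.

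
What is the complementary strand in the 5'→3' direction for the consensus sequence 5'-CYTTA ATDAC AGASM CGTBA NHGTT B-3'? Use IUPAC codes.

Standard pairs A↔T, G↔C; ambiguity codes pair Y↔R, M↔K, S↔S, B↔V, D↔H, N↔N. Complement (GRAATTAHTGTCTSKGCAVTNDCAAV), then reverse for 5'→3'.

5′-VAACDNTVACGKSTCTGTHATTAARG-3′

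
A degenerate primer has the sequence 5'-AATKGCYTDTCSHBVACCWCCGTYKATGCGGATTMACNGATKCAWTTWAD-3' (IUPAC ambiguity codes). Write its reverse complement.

Standard pairs A↔T, G↔C; ambiguity codes pair Y↔R, M↔K, W↔W, S↔S, B↔V, D↔H, N↔N. Complement (TTAMCGRAHAGSDVBTGGWGGCARMTACGCCTAAKTGNCTAMGTWAAWTH), then reverse for 5'→3'.

5'-HTWAAWTGMATCNGTKAATCCGCATMRACGGWGGTBVDSGAHARGCMATT-3'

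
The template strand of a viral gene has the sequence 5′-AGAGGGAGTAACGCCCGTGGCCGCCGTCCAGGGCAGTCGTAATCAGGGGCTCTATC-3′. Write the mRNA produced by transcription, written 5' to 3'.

5'-GAUAGAGCCCCUGAUUACGACUGCCCUGGACGGCGGCCACGGGCGUUACUCCCUCU-3'

RNA polymerase reads the template 3'→5' and synthesizes mRNA 5'→3' by base-pairing (A→U, T→A, G↔C). The complement of the template is TCTCCCTCATTGCGGGCACCGGCGGCAGGTCCCGTCAGCATTAGTCCCCGAGATAG; antiparallel, so 5'→3' the coding strand is GATAGAGCCCCTGATTACGACTGCCCTGGACGGCGGCCACGGGCGTTACTCCCTCT. Replace T with U for the mRNA.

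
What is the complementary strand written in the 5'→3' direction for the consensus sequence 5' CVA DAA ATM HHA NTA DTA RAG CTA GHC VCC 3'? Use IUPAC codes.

5'-GGBGDCTAGCTYTAHTANTDDKATTTHTBG-3'

Standard pairs A↔T, G↔C; ambiguity codes pair R↔Y, M↔K, D↔H, V↔B, N↔N. Complement (GBTHTTTAKDDTNATHATYTCGATCDGBGG), then reverse for 5'→3'.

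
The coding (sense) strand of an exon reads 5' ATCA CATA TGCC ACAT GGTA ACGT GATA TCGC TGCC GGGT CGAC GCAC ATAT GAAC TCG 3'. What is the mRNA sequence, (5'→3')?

5'-AUCACAUAUGCCACAUGGUAACGUGAUAUCGCUGCCGGGUCGACGCACAUAUGAACUCG-3'

The mRNA is synthesized from the template strand, so it matches the coding strand with T replaced by U.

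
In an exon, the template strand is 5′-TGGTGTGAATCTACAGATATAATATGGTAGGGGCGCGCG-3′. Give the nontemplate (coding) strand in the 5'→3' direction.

The coding strand is complementary and antiparallel to the template: take the complement (A↔T, G↔C) and reverse.

5′-CGCGCGCCCCTACCATATTATATCTGTAGATTCACACCA-3′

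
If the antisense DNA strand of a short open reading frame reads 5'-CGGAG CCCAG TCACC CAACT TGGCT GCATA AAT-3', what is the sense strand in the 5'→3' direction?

The coding strand is complementary and antiparallel to the template: take the complement (A↔T, G↔C) and reverse.

5′-ATTTATGCAGCCAAGTTGGGTGACTGGGCTCCG-3′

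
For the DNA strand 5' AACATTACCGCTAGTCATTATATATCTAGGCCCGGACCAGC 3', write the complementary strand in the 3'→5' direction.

3'-TTGTAATGGCGATCAGTAATATATAGATCCGGGCCTGGTCG-5'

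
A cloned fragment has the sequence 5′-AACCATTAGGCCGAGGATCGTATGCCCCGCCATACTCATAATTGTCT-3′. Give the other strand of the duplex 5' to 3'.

5'-AGACAATTATGAGTATGGCGGGGCATACGATCCTCGGCCTAATGGTT-3'

The complement of AACCATTAGGCCGAGGATCGTATGCCCCGCCATACTCATAATTGTCT is TTGGTAATCCGGCTCCTAGCATACGGGGCGGTATGAGTATTAACAGA (A↔T, G↔C). DNA strands are antiparallel, so the complementary strand runs 3'→5'; reversing gives the 5'→3' form.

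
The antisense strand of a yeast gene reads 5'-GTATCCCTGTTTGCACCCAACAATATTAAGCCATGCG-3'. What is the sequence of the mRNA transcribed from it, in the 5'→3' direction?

5'-CGCAUGGCUUAAUAUUGUUGGGUGCAAACAGGGAUAC-3'

The mRNA has the sequence of the coding strand (reverse complement of the template) with T→U. Reverse complement of GTATCCCTGTTTGCACCCAACAATATTAAGCCATGCG is CGCATGGCTTAATATTGTTGGGTGCAAACAGGGATAC; then T→U.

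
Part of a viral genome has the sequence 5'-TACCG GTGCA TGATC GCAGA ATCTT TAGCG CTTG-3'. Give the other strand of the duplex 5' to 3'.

Pairing A↔T and G↔C gives ATGGCCACGTACTAGCGTCTTAGAAATCGCGAAC, running 3'→5'. Reverse for the 5'→3' convention.

5'-CAAGCGCTAAAGATTCTGCGATCATGCACCGGTA-3'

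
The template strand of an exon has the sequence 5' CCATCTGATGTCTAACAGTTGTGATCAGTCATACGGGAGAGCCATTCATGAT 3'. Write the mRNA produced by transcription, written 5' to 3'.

The mRNA has the sequence of the coding strand (reverse complement of the template) with T→U. Reverse complement of CCATCTGATGTCTAACAGTTGTGATCAGTCATACGGGAGAGCCATTCATGAT is ATCATGAATGGCTCTCCCGTATGACTGATCACAACTGTTAGACATCAGATGG; then T→U.

5′-AUCAUGAAUGGCUCUCCCGUAUGACUGAUCACAACUGUUAGACAUCAGAUGG-3′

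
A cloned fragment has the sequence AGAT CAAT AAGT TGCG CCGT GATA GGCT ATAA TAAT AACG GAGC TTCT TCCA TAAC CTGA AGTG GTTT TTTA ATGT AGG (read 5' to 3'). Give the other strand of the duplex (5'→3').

5'-CCTACATTAAAAAACCACTTCAGGTTATGGAAGAAGCTCCGTTATTATTATAGCCTATCACGGCGCAACTTATTGATCT-3'

The complement of AGATCAATAAGTTGCGCCGTGATAGGCTATAATAATAACGGAGCTTCTTCCATAACCTGAAGTGGTTTTTTAATGTAGG is TCTAGTTATTCAACGCGGCACTATCCGATATTATTATTGCCTCGAAGAAGGTATTGGACTTCACCAAAAAATTACATCC (A↔T, G↔C). DNA strands are antiparallel, so the complementary strand runs 3'→5'; reversing gives the 5'→3' form.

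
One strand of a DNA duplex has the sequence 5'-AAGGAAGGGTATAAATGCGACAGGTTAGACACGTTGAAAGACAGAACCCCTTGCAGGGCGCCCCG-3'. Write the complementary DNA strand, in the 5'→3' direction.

The complement of AAGGAAGGGTATAAATGCGACAGGTTAGACACGTTGAAAGACAGAACCCCTTGCAGGGCGCCCCG is TTCCTTCCCATATTTACGCTGTCCAATCTGTGCAACTTTCTGTCTTGGGGAACGTCCCGCGGGGC (A↔T, G↔C). DNA strands are antiparallel, so the complementary strand runs 3'→5'; reversing gives the 5'→3' form.

5'-CGGGGCGCCCTGCAAGGGGTTCTGTCTTTCAACGTGTCTAACCTGTCGCATTTATACCCTTCCTT-3'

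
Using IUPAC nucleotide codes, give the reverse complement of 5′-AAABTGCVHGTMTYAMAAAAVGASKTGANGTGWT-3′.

Standard pairs A↔T, G↔C; ambiguity codes pair Y↔R, M↔K, W↔W, S↔S, B↔V, H↔D, N↔N. Complement (TTTVACGBDCAKARTKTTTTBCTSMACTNCACWA), then reverse for 5'→3'.

5'-AWCACNTCAMSTCBTTTTKTRAKACDBGCAVTTT-3'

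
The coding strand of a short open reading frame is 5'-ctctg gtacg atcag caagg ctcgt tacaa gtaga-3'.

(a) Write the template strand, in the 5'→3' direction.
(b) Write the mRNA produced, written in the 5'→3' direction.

(a) 5'-TCTACTTGTAACGAGCCTTGCTGATCGTACCAGAG-3'
(b) 5'-CUCUGGUACGAUCAGCAAGGCUCGUUACAAGUAGA-3'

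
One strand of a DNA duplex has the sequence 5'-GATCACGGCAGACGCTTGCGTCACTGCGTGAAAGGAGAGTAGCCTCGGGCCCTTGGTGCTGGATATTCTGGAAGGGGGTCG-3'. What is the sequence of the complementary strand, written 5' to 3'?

5′-CGACCCCCTTCCAGAATATCCAGCACCAAGGGCCCGAGGCTACTCTCCTTTCACGCAGTGACGCAAGCGTCTGCCGTGATC-3′

Pairing A↔T and G↔C gives CTAGTGCCGTCTGCGAACGCAGTGACGCACTTTCCTCTCATCGGAGCCCGGGAACCACGACCTATAAGACCTTCCCCCAGC, running 3'→5'. Reverse for the 5'→3' convention.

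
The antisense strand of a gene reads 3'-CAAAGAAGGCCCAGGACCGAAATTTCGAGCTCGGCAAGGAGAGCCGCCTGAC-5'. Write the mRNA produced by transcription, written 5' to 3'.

5'-GUUUCUUCCGGGUCCUGGCUUUAAAGCUCGAGCCGUUCCUCUCGGCGGACUG-3'

Reading the template 3'→5' as shown, RNA polymerase pairs each base (A→U, T→A, G↔C) to build mRNA 5'→3' directly.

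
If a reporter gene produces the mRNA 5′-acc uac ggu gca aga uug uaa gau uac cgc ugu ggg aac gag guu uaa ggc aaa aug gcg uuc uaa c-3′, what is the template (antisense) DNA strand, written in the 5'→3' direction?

Replace U with T to get the coding DNA strand: ACCTACGGTGCAAGATTGTAAGATTACCGCTGTGGGAACGAGGTTTAAGGCAAAATGGCGTTCTAAC. The template strand is its reverse complement (complement TGGATGCCACGTTCTAACATTCTAATGGCGACACCCTTGCTCCAAATTCCGTTTTACCGCAAGATTG, then reverse).

5'-GTTAGAACGCCATTTTGCCTTAAACCTCGTTCCCACAGCGGTAATCTTACAATCTTGCACCGTAGGT-3'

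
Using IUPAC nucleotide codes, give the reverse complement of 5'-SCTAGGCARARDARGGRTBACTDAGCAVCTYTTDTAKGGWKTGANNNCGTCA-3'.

5'-TGACGNNNTCAMWCCMTAHAARAGBTGCTHAGTVAYCCYTHYTYTGCCTAGS-3'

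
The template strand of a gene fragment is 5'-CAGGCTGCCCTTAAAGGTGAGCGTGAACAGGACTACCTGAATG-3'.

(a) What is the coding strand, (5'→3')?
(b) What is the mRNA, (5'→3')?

(a) The coding strand is the reverse complement of the template: complement GTCCGACGGGAATTTCCACTCGCACTTGTCCTGATGGACTTAC, then reverse.
(b) mRNA has the coding-strand sequence with T→U.

(a) 5'-CATTCAGGTAGTCCTGTTCACGCTCACCTTTAAGGGCAGCCTG-3'
(b) 5'-CAUUCAGGUAGUCCUGUUCACGCUCACCUUUAAGGGCAGCCUG-3'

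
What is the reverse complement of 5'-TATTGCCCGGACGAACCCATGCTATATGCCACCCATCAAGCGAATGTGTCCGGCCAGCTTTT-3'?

Complement each base (A↔T, G↔C): ATAACGGGCCTGCTTGGGTACGATATACGGTGGGTAGTTCGCTTACACAGGCCGGTCGAAAA. Then reverse.

5'-AAAAGCTGGCCGGACACATTCGCTTGATGGGTGGCATATAGCATGGGTTCGTCCGGGCAATA-3'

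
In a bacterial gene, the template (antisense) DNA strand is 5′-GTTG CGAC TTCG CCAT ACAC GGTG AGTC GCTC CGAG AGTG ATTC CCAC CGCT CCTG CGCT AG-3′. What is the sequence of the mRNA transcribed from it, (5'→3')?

The mRNA has the sequence of the coding strand (reverse complement of the template) with T→U. Reverse complement of GTTGCGACTTCGCCATACACGGTGAGTCGCTCCGAGAGTGATTCCCACCGCTCCTGCGCTAG is CTAGCGCAGGAGCGGTGGGAATCACTCTCGGAGCGACTCACCGTGTATGGCGAAGTCGCAAC; then T→U.

5'-CUAGCGCAGGAGCGGUGGGAAUCACUCUCGGAGCGACUCACCGUGUAUGGCGAAGUCGCAAC-3'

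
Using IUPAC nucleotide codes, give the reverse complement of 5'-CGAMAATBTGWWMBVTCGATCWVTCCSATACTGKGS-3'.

Standard pairs A↔T, G↔C; ambiguity codes pair M↔K, W↔W, S↔S, B↔V. Complement (GCTKTTAVACWWKVBAGCTAGWBAGGSTATGACMCS), then reverse for 5'→3'.

5'-SCMCAGTATSGGABWGATCGABVKWWCAVATTKTCG-3'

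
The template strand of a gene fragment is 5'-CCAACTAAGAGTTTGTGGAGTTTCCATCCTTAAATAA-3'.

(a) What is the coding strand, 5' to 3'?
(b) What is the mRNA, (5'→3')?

(a) 5'-TTATTTAAGGATGGAAACTCCACAAACTCTTAGTTGG-3'
(b) 5'-UUAUUUAAGGAUGGAAACUCCACAAACUCUUAGUUGG-3'

(a) The coding strand is the reverse complement of the template: complement GGTTGATTCTCAAACACCTCAAAGGTAGGAATTTATT, then reverse.
(b) mRNA has the coding-strand sequence with T→U.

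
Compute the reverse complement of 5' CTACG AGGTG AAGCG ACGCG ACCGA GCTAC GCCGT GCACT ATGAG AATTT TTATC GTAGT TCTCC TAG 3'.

Reading the sequence 3'→5' and pairing each base (A↔T, G↔C) gives the reverse complement directly.

5'-CTAGGAGAACTACGATAAAAATTCTCATAGTGCACGGCGTAGCTCGGTCGCGTCGCTTCACCTCGTAG-3'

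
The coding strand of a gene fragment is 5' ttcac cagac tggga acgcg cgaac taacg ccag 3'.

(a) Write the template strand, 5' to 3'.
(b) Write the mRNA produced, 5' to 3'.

(a) The template strand is the reverse complement of the coding strand: complement AAGTGGTCTGACCCTTGCGCGCTTGATTGCGGTC, then reverse.
(b) mRNA matches the coding strand with T→U.

(a) 5'-CTGGCGTTAGTTCGCGCGTTCCCAGTCTGGTGAA-3'
(b) 5'-UUCACCAGACUGGGAACGCGCGAACUAACGCCAG-3'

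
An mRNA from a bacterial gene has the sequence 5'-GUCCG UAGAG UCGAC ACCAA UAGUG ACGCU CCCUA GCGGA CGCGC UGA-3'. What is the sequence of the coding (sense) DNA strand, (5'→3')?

The coding DNA strand has the same 5'→3' sequence as the mRNA with U replaced by T.

5'-GTCCGTAGAGTCGACACCAATAGTGACGCTCCCTAGCGGACGCGCTGA-3'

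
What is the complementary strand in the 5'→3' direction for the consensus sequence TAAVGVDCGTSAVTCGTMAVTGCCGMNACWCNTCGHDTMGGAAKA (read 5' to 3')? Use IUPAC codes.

Standard pairs A↔T, G↔C; ambiguity codes pair M↔K, W↔W, S↔S, D↔H, V↔B, N↔N. Complement (ATTBCBHGCASTBAGCAKTBACGGCKNTGWGNAGCDHAKCCTTMT), then reverse for 5'→3'.

5'-TMTTCCKAHDCGANGWGTNKCGGCABTKACGABTSACGHBCBTTA-3'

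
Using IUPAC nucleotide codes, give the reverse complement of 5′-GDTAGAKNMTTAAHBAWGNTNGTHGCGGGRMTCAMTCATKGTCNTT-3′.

Standard pairs A↔T, G↔C; ambiguity codes pair R↔Y, M↔K, W↔W, B↔V, D↔H, N↔N. Complement (CHATCTMNKAATTDVTWCNANCADCGCCCYKAGTKAGTAMCAGNAA), then reverse for 5'→3'.

5′-AANGACMATGAKTGAKYCCCGCDACNANCWTVDTTAAKNMTCTAHC-3′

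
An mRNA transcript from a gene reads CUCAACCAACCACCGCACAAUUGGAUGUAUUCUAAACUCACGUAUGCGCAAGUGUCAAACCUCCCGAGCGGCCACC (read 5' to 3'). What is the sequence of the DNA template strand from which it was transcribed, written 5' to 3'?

5'-GGTGGCCGCTCGGGAGGTTTGACACTTGCGCATACGTGAGTTTAGAATACATCCAATTGTGCGGTGGTTGGTTGAG-3'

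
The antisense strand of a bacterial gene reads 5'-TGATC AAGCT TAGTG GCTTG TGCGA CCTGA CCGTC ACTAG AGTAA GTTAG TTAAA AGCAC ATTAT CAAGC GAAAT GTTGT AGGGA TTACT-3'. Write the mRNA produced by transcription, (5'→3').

RNA polymerase reads the template 3'→5' and synthesizes mRNA 5'→3' by base-pairing (A→U, T→A, G↔C). The complement of the template is ACTAGTTCGAATCACCGAACACGCTGGACTGGCAGTGATCTCATTCAATCAATTTTCGTGTAATAGTTCGCTTTACAACATCCCTAATGA; antiparallel, so 5'→3' the coding strand is AGTAATCCCTACAACATTTCGCTTGATAATGTGCTTTTAACTAACTTACTCTAGTGACGGTCAGGTCGCACAAGCCACTAAGCTTGATCA. Replace T with U for the mRNA.

5′-AGUAAUCCCUACAACAUUUCGCUUGAUAAUGUGCUUUUAACUAACUUACUCUAGUGACGGUCAGGUCGCACAAGCCACUAAGCUUGAUCA-3′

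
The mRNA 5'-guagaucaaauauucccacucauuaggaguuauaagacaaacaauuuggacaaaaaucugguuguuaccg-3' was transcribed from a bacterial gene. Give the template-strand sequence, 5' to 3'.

5′-CGGTAACAACCAGATTTTTGTCCAAATTGTTTGTCTTATAACTCCTAATGAGTGGGAATATTTGATCTAC-3′

Replace U with T to get the coding DNA strand: GTAGATCAAATATTCCCACTCATTAGGAGTTATAAGACAAACAATTTGGACAAAAATCTGGTTGTTACCG. The template strand is its reverse complement (complement CATCTAGTTTATAAGGGTGAGTAATCCTCAATATTCTGTTTGTTAAACCTGTTTTTAGACCAACAATGGC, then reverse).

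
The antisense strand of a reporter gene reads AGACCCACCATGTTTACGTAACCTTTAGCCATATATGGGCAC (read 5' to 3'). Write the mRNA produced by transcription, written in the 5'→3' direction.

RNA polymerase reads the template 3'→5' and synthesizes mRNA 5'→3' by base-pairing (A→U, T→A, G↔C). The complement of the template is TCTGGGTGGTACAAATGCATTGGAAATCGGTATATACCCGTG; antiparallel, so 5'→3' the coding strand is GTGCCCATATATGGCTAAAGGTTACGTAAACATGGTGGGTCT. Replace T with U for the mRNA.

5'-GUGCCCAUAUAUGGCUAAAGGUUACGUAAACAUGGUGGGUCU-3'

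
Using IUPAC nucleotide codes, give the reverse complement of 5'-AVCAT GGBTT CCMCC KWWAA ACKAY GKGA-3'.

5'-TCMCRTMGTTTWWMGGKGGAAVCCATGBT-3'

Standard pairs A↔T, G↔C; ambiguity codes pair Y↔R, M↔K, W↔W, B↔V. Complement (TBGTACCVAAGGKGGMWWTTTGMTRCMCT), then reverse for 5'→3'.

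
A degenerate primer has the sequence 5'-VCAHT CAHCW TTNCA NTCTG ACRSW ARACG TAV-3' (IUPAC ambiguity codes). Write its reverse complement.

5'-BTACGTYTWSYGTCAGANTGNAAWGDTGADTGB-3'

Standard pairs A↔T, G↔C; ambiguity codes pair R↔Y, W↔W, S↔S, H↔D, V↔B, N↔N. Complement (BGTDAGTDGWAANGTNAGACTGYSWTYTGCATB), then reverse for 5'→3'.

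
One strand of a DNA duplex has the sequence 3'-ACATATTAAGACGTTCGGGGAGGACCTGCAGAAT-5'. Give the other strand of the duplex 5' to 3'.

5'-TGTATAATTCTGCAAGCCCCTCCTGGACGTCTTA-3'

The strand is given 3'→5', so its complement runs 5'→3' in the same left-to-right order: pair each base A↔T, G↔C.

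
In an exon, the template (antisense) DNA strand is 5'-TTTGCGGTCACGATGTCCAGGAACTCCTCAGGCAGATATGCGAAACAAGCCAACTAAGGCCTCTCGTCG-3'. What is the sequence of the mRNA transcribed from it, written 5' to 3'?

5′-CGACGAGAGGCCUUAGUUGGCUUGUUUCGCAUAUCUGCCUGAGGAGUUCCUGGACAUCGUGACCGCAAA-3′

The mRNA has the sequence of the coding strand (reverse complement of the template) with T→U. Reverse complement of TTTGCGGTCACGATGTCCAGGAACTCCTCAGGCAGATATGCGAAACAAGCCAACTAAGGCCTCTCGTCG is CGACGAGAGGCCTTAGTTGGCTTGTTTCGCATATCTGCCTGAGGAGTTCCTGGACATCGTGACCGCAAA; then T→U.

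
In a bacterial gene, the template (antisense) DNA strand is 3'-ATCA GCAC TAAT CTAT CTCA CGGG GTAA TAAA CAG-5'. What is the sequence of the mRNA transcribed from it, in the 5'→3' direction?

5'-UAGUCGUGAUUAGAUAGAGUGCCCCAUUAUUUGUC-3'

Reading the template 3'→5' as shown, RNA polymerase pairs each base (A→U, T→A, G↔C) to build mRNA 5'→3' directly.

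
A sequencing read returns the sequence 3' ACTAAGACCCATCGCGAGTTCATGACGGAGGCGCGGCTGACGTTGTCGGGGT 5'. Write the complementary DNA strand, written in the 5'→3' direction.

The strand is given 3'→5', so its complement runs 5'→3' in the same left-to-right order: pair each base A↔T, G↔C.

5′-TGATTCTGGGTAGCGCTCAAGTACTGCCTCCGCGCCGACTGCAACAGCCCCA-3′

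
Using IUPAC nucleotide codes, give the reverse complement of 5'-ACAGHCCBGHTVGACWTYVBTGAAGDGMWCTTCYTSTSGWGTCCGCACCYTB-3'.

5'-VARGGTGCGGACWCSASARGAAGWKCHCTTCAVBRAWGTCBADCVGGDCTGT-3'

Standard pairs A↔T, G↔C; ambiguity codes pair Y↔R, M↔K, W↔W, S↔S, B↔V, D↔H. Complement (TGTCDGGVCDABCTGWARBVACTTCHCKWGAAGRASASCWCAGGCGTGGRAV), then reverse for 5'→3'.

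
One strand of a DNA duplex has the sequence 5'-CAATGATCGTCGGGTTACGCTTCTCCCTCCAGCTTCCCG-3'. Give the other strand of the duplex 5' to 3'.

Pairing A↔T and G↔C gives GTTACTAGCAGCCCAATGCGAAGAGGGAGGTCGAAGGGC, running 3'→5'. Reverse for the 5'→3' convention.

5'-CGGGAAGCTGGAGGGAGAAGCGTAACCCGACGATCATTG-3'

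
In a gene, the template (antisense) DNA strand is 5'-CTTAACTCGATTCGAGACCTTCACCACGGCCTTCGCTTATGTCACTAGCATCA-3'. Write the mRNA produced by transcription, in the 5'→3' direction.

5'-UGAUGCUAGUGACAUAAGCGAAGGCCGUGGUGAAGGUCUCGAAUCGAGUUAAG-3'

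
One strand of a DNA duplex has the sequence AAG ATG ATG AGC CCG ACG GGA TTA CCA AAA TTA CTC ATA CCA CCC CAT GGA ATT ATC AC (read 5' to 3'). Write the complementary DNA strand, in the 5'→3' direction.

The complement of AAGATGATGAGCCCGACGGGATTACCAAAATTACTCATACCACCCCATGGAATTATCAC is TTCTACTACTCGGGCTGCCCTAATGGTTTTAATGAGTATGGTGGGGTACCTTAATAGTG (A↔T, G↔C). DNA strands are antiparallel, so the complementary strand runs 3'→5'; reversing gives the 5'→3' form.

5'-GTGATAATTCCATGGGGTGGTATGAGTAATTTTGGTAATCCCGTCGGGCTCATCATCTT-3'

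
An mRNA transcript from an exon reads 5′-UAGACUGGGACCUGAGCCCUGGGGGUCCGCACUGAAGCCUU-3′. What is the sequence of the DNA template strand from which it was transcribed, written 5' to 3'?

5'-AAGGCTTCAGTGCGGACCCCCAGGGCTCAGGTCCCAGTCTA-3'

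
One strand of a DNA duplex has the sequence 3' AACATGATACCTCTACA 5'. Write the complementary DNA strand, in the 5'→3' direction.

5′-TTGTACTATGGAGATGT-3′

The strand is given 3'→5', so its complement runs 5'→3' in the same left-to-right order: pair each base A↔T, G↔C.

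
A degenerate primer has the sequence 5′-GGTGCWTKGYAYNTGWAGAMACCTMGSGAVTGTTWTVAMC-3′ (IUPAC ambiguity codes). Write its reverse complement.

5'-GKTBAWAACABTCSCKAGGTKTCTWCANRTRCMAWGCACC-3'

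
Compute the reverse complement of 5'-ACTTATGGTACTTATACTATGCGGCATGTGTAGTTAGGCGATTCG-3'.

Complement each base (A↔T, G↔C): TGAATACCATGAATATGATACGCCGTACACATCAATCCGCTAAGC. Then reverse.

5'-CGAATCGCCTAACTACACATGCCGCATAGTATAAGTACCATAAGT-3'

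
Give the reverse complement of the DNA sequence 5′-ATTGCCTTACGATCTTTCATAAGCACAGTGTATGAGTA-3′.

Complement each base (A↔T, G↔C): TAACGGAATGCTAGAAAGTATTCGTGTCACATACTCAT. Then reverse.

5'-TACTCATACACTGTGCTTATGAAAGATCGTAAGGCAAT-3'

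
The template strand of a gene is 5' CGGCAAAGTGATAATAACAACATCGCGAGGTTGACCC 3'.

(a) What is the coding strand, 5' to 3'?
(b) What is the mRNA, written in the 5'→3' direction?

(a) 5'-GGGTCAACCTCGCGATGTTGTTATTATCACTTTGCCG-3'
(b) 5'-GGGUCAACCUCGCGAUGUUGUUAUUAUCACUUUGCCG-3'

(a) The coding strand is the reverse complement of the template: complement GCCGTTTCACTATTATTGTTGTAGCGCTCCAACTGGG, then reverse.
(b) mRNA has the coding-strand sequence with T→U.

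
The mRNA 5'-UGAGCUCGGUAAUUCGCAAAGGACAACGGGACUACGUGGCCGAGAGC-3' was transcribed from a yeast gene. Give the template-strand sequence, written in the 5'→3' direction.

Replace U with T to get the coding DNA strand: TGAGCTCGGTAATTCGCAAAGGACAACGGGACTACGTGGCCGAGAGC. The template strand is its reverse complement (complement ACTCGAGCCATTAAGCGTTTCCTGTTGCCCTGATGCACCGGCTCTCG, then reverse).

5′-GCTCTCGGCCACGTAGTCCCGTTGTCCTTTGCGAATTACCGAGCTCA-3′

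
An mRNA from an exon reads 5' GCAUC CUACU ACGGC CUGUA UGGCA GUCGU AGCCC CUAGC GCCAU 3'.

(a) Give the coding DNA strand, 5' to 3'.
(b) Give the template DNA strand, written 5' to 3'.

(a) The coding strand matches the mRNA with U→T.
(b) The template strand is the reverse complement of the coding strand.

(a) 5'-GCATCCTACTACGGCCTGTATGGCAGTCGTAGCCCCTAGCGCCAT-3'
(b) 5'-ATGGCGCTAGGGGCTACGACTGCCATACAGGCCGTAGTAGGATGC-3'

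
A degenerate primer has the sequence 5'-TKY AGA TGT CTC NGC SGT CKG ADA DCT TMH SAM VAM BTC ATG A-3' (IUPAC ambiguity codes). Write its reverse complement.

5′-TCATGAVKTBKTSDKAAGHTHTCMGACSGCNGAGACATCTRMA-3′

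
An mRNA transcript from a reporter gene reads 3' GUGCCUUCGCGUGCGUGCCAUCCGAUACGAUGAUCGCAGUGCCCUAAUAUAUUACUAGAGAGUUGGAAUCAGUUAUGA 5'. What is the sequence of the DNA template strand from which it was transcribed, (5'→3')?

5′-CACGGAAGCGCACGCACGGTAGGCTATGCTACTAGCGTCACGGGATTATATAATGATCTCTCAACCTTAGTCAATACT-3′

Written 5'→3' the mRNA is AGUAUUGACUAAGGUUGAGAGAUCAUUAUAUAAUCCCGUGACGCUAGUAGCAUAGCCUACCGUGCGUGCGCUUCCGUG, so the coding DNA strand is AGTATTGACTAAGGTTGAGAGATCATTATATAATCCCGTGACGCTAGTAGCATAGCCTACCGTGCGTGCGCTTCCGTG. The template is its reverse complement.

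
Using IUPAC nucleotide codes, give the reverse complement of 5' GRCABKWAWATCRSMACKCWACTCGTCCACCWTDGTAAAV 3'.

Standard pairs A↔T, G↔C; ambiguity codes pair R↔Y, M↔K, W↔W, S↔S, B↔V, D↔H. Complement (CYGTVMWTWTAGYSKTGMGWTGAGCAGGTGGWAHCATTTB), then reverse for 5'→3'.

5'-BTTTACHAWGGTGGACGAGTWGMGTKSYGATWTWMVTGYC-3'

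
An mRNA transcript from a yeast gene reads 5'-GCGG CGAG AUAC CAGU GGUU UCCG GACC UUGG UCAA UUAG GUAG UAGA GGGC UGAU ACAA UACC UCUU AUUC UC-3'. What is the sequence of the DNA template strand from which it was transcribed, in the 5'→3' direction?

Replace U with T to get the coding DNA strand: GCGGCGAGATACCAGTGGTTTCCGGACCTTGGTCAATTAGGTAGTAGAGGGCTGATACAATACCTCTTATTCTC. The template strand is its reverse complement (complement CGCCGCTCTATGGTCACCAAAGGCCTGGAACCAGTTAATCCATCATCTCCCGACTATGTTATGGAGAATAAGAG, then reverse).

5'-GAGAATAAGAGGTATTGTATCAGCCCTCTACTACCTAATTGACCAAGGTCCGGAAACCACTGGTATCTCGCCGC-3'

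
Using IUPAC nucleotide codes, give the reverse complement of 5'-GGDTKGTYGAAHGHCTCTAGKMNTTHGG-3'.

Standard pairs A↔T, G↔C; ambiguity codes pair Y↔R, M↔K, D↔H, N↔N. Complement (CCHAMCARCTTDCDGAGATCMKNAADCC), then reverse for 5'→3'.

5'-CCDAANKMCTAGAGDCDTTCRACMAHCC-3'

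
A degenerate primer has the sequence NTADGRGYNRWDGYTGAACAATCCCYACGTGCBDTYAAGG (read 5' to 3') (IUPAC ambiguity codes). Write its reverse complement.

Standard pairs A↔T, G↔C; ambiguity codes pair R↔Y, W↔W, B↔V, D↔H, N↔N. Complement (NATHCYCRNYWHCRACTTGTTAGGGRTGCACGVHARTTCC), then reverse for 5'→3'.

5'-CCTTRAHVGCACGTRGGGATTGTTCARCHWYNRCYCHTAN-3'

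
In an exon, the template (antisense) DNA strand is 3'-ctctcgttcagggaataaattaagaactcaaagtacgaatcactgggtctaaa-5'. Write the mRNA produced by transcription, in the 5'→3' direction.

5'-GAGAGCAAGUCCCUUAUUUAAUUCUUGAGUUUCAUGCUUAGUGACCCAGAUUU-3'

Reading the template 3'→5' as shown, RNA polymerase pairs each base (A→U, T→A, G↔C) to build mRNA 5'→3' directly.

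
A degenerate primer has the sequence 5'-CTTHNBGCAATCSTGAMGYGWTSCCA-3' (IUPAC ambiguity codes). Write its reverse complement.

5′-TGGSAWCRCKTCASGATTGCVNDAAG-3′

Standard pairs A↔T, G↔C; ambiguity codes pair Y↔R, M↔K, W↔W, S↔S, B↔V, H↔D, N↔N. Complement (GAADNVCGTTAGSACTKCRCWASGGT), then reverse for 5'→3'.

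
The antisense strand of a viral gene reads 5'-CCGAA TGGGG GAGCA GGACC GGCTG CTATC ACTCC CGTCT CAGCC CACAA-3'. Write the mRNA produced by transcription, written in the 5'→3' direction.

5'-UUGUGGGCUGAGACGGGAGUGAUAGCAGCCGGUCCUGCUCCCCCAUUCGG-3'

The mRNA has the sequence of the coding strand (reverse complement of the template) with T→U. Reverse complement of CCGAATGGGGGAGCAGGACCGGCTGCTATCACTCCCGTCTCAGCCCACAA is TTGTGGGCTGAGACGGGAGTGATAGCAGCCGGTCCTGCTCCCCCATTCGG; then T→U.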